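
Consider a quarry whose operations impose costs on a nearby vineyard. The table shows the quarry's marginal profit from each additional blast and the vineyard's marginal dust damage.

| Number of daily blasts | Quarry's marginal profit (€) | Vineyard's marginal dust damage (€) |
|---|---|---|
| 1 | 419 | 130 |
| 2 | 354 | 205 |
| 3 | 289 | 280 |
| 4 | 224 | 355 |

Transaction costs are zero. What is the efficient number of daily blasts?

3

Bargaining reaches the level where marginal profit last exceeds marginal dust damage.
That holds through level 3 (289 ≥ 280) but not at 4 (224 < 355).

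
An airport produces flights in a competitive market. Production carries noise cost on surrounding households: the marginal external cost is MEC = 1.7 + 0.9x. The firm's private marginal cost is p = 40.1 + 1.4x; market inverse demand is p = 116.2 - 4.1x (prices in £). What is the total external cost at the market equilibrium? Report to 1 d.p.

Market equilibrium (private): 40.1 + 1.4x = 116.2 - 4.1x → x_m = 13.8364.
Total external cost = ∫₀^{x_m} (1.7 + 0.9x) dx = 1.7×13.8364 + ½×0.9×13.8364² = 109.6726.

£109.7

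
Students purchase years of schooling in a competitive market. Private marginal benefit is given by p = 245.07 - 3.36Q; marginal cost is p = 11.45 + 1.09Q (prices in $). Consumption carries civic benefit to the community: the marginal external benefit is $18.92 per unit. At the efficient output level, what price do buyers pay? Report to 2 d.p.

Social marginal benefit = demand + MEB = 263.99 - 3.36Q.
Set SMB = MC: 263.99 - 3.36Q = 11.45 + 1.09Q → Q* = 56.7506.
Consumer price on the demand curve at Q*: 245.07 − 3.36×56.7506 = 54.3880.

P = $54.39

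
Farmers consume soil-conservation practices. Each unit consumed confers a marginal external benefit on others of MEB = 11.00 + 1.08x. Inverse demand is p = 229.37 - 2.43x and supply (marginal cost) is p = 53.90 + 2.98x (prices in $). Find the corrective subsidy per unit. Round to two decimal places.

Social marginal benefit = demand + MEB = 240.37 - 1.35x.
Set SMB = MC: 240.37 - 1.35x = 53.90 + 2.98x → x* = 43.0647.
The Pigouvian subsidy equals MEB at x*: 11.00 + 1.08×43.0647 = 57.5099.

subsidy = $57.51 per unit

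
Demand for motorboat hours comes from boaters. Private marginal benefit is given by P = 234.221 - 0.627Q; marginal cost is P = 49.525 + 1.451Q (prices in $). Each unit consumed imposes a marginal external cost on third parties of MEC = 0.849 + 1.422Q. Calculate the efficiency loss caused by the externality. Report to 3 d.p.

DWL = $2312.811

Market equilibrium (private): 49.525 + 1.451Q = 234.221 - 0.627Q → Q_m = 88.8816.
Social marginal benefit = demand − MEC = 233.372 - 2.049Q.
Set SMB = MC: 233.372 - 2.049Q = 49.525 + 1.451Q → Q* = 52.5277.
Height of the DWL triangle at Q_m is MC(Q_m) − SMB(Q_m) = MEC(Q_m) = 127.2387.
DWL = ½ × 36.3539 × 127.2387 = 2312.8115.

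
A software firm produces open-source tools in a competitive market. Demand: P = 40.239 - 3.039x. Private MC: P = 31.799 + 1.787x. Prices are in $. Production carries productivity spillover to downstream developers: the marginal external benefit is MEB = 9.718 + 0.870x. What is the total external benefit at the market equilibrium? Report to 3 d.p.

$18.326

Market equilibrium (private): 31.799 + 1.787x = 40.239 - 3.039x → x_m = 1.7489.
Total external benefit = ∫₀^{x_m} (9.718 + 0.870x) dx = 9.718×1.7489 + ½×0.870×1.7489² = 18.3263.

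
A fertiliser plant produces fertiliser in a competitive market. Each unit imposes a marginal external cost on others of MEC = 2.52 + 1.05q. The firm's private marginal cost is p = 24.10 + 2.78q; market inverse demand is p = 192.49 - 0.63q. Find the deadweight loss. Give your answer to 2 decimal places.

DWL = 331.40

Market equilibrium (private): 24.10 + 2.78q = 192.49 - 0.63q → q_m = 49.3812.
Social marginal cost = private MC + MEC = 26.62 + 3.83q.
Set SMC = demand: 26.62 + 3.83q = 192.49 - 0.63q → q* = 37.1906.
Height of the DWL triangle at q_m is SMC(q_m) − demand(q_m) = MEC(q_m) = 54.3703.
DWL = ½ × 12.1906 × 54.3703 = 331.4033.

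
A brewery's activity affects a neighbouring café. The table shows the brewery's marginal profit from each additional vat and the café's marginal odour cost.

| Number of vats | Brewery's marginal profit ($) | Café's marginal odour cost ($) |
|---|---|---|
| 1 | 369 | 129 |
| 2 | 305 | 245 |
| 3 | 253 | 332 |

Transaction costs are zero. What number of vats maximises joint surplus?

Bargaining reaches the level where marginal profit last exceeds marginal odour cost.
That holds through level 2 (305 ≥ 245) but not at 3 (253 < 332).

2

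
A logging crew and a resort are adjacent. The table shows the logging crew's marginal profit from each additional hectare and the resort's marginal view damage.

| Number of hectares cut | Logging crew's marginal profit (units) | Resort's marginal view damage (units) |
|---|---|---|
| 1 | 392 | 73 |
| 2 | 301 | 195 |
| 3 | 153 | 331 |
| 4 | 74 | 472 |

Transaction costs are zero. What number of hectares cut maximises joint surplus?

Bargaining reaches the level where marginal profit last exceeds marginal view damage.
That holds through level 2 (301 ≥ 195) but not at 3 (153 < 331).

2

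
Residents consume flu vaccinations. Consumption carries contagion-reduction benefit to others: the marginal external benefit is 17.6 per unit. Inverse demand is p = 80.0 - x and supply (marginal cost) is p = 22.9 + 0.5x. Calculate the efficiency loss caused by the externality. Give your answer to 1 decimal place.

DWL = 103.3

Market equilibrium (private): 22.9 + 0.5x = 80.0 - x → x_m = 38.0667.
Social marginal benefit = demand + MEB = 97.6 - x.
Set SMB = MC: 97.6 - x = 22.9 + 0.5x → x* = 49.8000.
Height of the DWL triangle at x_m is SMB(x_m) − MC(x_m) = MEB(x_m) = 17.6000.
DWL = ½ × 11.7333 × 17.6000 = 103.2530.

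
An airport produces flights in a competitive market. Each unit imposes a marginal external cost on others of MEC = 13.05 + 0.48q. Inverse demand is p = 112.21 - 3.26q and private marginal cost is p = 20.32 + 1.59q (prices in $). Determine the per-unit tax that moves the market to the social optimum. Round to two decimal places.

Social marginal cost = private MC + MEC = 33.37 + 2.07q.
Set SMC = demand: 33.37 + 2.07q = 112.21 - 3.26q → q* = 14.7917.
The Pigouvian tax equals MEC at q*: 13.05 + 0.48×14.7917 = 20.1500.

tax = $20.15 per unit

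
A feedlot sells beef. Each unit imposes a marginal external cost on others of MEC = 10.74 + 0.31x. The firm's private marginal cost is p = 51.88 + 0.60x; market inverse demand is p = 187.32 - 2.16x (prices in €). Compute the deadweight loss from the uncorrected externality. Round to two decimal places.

Market equilibrium (private): 51.88 + 0.60x = 187.32 - 2.16x → x_m = 49.0725.
Social marginal cost = private MC + MEC = 62.62 + 0.91x.
Set SMC = demand: 62.62 + 0.91x = 187.32 - 2.16x → x* = 40.6189.
Height of the DWL triangle at x_m is SMC(x_m) − demand(x_m) = MEC(x_m) = 25.9525.
DWL = ½ × 8.4536 × 25.9525 = 109.6960.

DWL = €109.70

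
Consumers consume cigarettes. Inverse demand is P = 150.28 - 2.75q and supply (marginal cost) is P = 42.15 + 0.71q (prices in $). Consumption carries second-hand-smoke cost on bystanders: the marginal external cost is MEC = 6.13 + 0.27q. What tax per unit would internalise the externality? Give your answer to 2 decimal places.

Social marginal benefit = demand − MEC = 144.15 - 3.02q.
Set SMB = MC: 144.15 - 3.02q = 42.15 + 0.71q → q* = 27.3458.
The Pigouvian tax equals MEC at q*: 6.13 + 0.27×27.3458 = 13.5134.

tax = $13.51 per unit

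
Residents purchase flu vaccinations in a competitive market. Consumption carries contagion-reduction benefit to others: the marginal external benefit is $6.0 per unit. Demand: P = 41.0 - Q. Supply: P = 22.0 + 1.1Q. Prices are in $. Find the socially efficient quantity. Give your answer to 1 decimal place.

Social marginal benefit = demand + MEB = 47.0 - Q.
Set SMB = MC: 47.0 - Q = 22.0 + 1.1Q → Q* = 11.9048.

Q* = 11.9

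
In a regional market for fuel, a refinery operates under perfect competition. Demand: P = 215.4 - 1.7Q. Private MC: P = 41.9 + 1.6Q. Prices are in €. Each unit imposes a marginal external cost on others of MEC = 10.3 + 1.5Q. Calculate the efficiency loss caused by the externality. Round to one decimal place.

DWL = €828.1

Market equilibrium (private): 41.9 + 1.6Q = 215.4 - 1.7Q → Q_m = 52.5758.
Social marginal cost = private MC + MEC = 52.2 + 3.1Q.
Set SMC = demand: 52.2 + 3.1Q = 215.4 - 1.7Q → Q* = 34.0000.
The loss is the area between SMC and demand from Q* to Q_m; with linear curves that's a triangle of height MEC(Q_m).
DWL = ½ × 18.5758 × 89.1636 = 828.1426.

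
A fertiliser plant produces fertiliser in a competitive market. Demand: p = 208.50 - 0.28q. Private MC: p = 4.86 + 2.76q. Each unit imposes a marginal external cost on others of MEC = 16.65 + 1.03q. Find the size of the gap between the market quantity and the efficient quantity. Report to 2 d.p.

21.04 units

Market equilibrium (private): 4.86 + 2.76q = 208.50 - 0.28q → q_m = 66.9868.
Social marginal cost = private MC + MEC = 21.51 + 3.79q.
Set SMC = demand: 21.51 + 3.79q = 208.50 - 0.28q → q* = 45.9435.
Gap = |66.9868 − 45.9435| = 21.0433.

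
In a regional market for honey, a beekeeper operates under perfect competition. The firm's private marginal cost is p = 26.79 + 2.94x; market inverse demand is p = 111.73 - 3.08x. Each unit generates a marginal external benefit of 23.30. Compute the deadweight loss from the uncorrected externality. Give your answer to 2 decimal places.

DWL = 45.09

Market equilibrium (private): 26.79 + 2.94x = 111.73 - 3.08x → x_m = 14.1096.
Social marginal cost = private MC − MEB = 3.49 + 2.94x.
Set SMC = demand: 3.49 + 2.94x = 111.73 - 3.08x → x* = 17.9801.
The loss is the area between SMC and demand from x* to x_m; with linear curves that's a triangle of height MEB(x_m).
DWL = ½ × 3.8705 × 23.3000 = 45.0913.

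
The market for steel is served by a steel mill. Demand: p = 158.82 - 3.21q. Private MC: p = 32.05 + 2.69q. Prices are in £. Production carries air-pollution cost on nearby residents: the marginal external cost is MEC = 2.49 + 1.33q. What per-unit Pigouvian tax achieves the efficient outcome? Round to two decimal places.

tax = £25.35 per unit

Social marginal cost = private MC + MEC = 34.54 + 4.02q.
Set SMC = demand: 34.54 + 4.02q = 158.82 - 3.21q → q* = 17.1895.
The Pigouvian tax equals MEC at q*: 2.49 + 1.33×17.1895 = 25.3520.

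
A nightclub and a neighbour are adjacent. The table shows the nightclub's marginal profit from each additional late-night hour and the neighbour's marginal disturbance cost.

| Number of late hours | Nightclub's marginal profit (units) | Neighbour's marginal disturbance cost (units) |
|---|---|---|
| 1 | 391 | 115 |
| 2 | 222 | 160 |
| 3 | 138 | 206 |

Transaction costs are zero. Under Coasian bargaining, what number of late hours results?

Bargaining reaches the level where marginal profit last exceeds marginal disturbance cost.
That holds through level 2 (222 ≥ 160) but not at 3 (138 < 206).

2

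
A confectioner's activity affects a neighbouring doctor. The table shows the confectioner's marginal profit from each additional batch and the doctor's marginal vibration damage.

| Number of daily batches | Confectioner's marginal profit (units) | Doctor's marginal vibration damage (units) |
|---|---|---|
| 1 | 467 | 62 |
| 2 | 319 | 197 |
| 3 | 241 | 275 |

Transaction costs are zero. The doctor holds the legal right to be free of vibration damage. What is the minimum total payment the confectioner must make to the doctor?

259

Efficient level: marginal profit ≥ marginal vibration damage through level 2, so k* = 2.
With the doctor holding the right, the confectioner must at least compensate total damage at k*: 62 + 197 = 259.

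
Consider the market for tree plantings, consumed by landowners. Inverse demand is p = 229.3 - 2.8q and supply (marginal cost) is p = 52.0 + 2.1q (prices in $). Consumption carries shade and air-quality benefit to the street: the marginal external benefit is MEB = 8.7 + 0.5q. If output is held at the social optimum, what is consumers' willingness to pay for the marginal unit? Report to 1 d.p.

Social marginal benefit = demand + MEB = 238.0 - 2.3q.
Set SMB = MC: 238.0 - 2.3q = 52.0 + 2.1q → q* = 42.2727.
Consumer price on the demand curve at q*: 229.3 − 2.8×42.2727 = 110.9364.

P = $110.9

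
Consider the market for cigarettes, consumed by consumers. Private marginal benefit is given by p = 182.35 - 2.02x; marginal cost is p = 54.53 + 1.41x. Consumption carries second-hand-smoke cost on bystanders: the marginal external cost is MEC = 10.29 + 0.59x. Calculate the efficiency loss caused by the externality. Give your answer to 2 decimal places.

DWL = 129.57

Market equilibrium (private): 54.53 + 1.41x = 182.35 - 2.02x → x_m = 37.2653.
Social marginal benefit = demand − MEC = 172.06 - 2.61x.
Set SMB = MC: 172.06 - 2.61x = 54.53 + 1.41x → x* = 29.2363.
Height of the DWL triangle at x_m is MC(x_m) − SMB(x_m) = MEC(x_m) = 32.2765.
DWL = ½ × 8.0290 × 32.2765 = 129.5740.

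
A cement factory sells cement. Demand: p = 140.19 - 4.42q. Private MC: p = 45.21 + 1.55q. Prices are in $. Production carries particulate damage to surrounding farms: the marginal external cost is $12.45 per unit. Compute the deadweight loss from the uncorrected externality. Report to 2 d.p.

Market equilibrium (private): 45.21 + 1.55q = 140.19 - 4.42q → q_m = 15.9095.
Social marginal cost = private MC + MEC = 57.66 + 1.55q.
Set SMC = demand: 57.66 + 1.55q = 140.19 - 4.42q → q* = 13.8241.
The loss is the area between SMC and demand from q* to q_m; with linear curves that's a triangle of height MEC(q_m).
DWL = ½ × 2.0854 × 12.4500 = 12.9816.

DWL = $12.98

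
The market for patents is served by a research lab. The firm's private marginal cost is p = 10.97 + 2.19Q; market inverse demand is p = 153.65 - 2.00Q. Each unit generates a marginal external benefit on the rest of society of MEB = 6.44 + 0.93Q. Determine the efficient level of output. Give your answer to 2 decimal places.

Social marginal cost = private MC − MEB = 4.53 + 1.26Q.
Set SMC = demand: 4.53 + 1.26Q = 153.65 - 2.00Q → Q* = 45.7423.

Q* = 45.74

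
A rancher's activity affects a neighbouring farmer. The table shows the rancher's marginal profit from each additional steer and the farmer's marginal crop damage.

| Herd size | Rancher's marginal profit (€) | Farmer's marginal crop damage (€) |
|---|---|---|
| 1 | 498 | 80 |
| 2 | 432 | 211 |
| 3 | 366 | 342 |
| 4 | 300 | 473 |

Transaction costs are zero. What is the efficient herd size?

3

Bargaining reaches the level where marginal profit last exceeds marginal crop damage.
That holds through level 3 (366 ≥ 342) but not at 4 (300 < 473).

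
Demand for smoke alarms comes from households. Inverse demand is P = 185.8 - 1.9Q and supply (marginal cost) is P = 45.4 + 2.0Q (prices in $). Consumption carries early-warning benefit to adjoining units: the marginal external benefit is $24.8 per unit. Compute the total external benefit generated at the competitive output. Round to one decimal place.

Market equilibrium (private): 45.4 + 2.0Q = 185.8 - 1.9Q → Q_m = 36.0000.
Total external benefit = MEB × Q_m = 24.8 × 36.0000 = 892.8000.

$892.8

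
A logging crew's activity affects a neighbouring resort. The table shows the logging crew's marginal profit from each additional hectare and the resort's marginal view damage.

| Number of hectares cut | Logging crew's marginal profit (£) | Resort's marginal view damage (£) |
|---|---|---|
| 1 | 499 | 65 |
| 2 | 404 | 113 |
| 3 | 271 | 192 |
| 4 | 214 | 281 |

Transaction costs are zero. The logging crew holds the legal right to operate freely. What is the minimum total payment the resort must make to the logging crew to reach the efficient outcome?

£214

Left alone the logging crew would choose level 4 (marginal profit stays positive).
Efficient level: k* = 3 (marginal profit ≥ marginal view damage through 3).
The resort must at least cover the logging crew's forgone profit from cutting 4→3: 214 = 214.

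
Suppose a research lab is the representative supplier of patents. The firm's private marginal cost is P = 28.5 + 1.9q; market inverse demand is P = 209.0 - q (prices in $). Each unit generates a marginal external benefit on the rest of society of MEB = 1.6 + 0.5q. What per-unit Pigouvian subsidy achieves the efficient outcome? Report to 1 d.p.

Social marginal cost = private MC − MEB = 26.9 + 1.4q.
Set SMC = demand: 26.9 + 1.4q = 209.0 - q → q* = 75.8750.
The Pigouvian subsidy equals MEB at q*: 1.6 + 0.5×75.8750 = 39.5375.

subsidy = $39.5 per unit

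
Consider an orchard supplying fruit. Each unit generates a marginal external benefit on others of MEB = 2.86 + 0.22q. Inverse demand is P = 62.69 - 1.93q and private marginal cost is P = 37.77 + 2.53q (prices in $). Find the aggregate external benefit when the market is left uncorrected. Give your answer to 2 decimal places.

Market equilibrium (private): 37.77 + 2.53q = 62.69 - 1.93q → q_m = 5.5874.
Total external benefit = ∫₀^{q_m} (2.86 + 0.22q) dq = 2.86×5.5874 + ½×0.22×5.5874² = 19.4141.

$19.41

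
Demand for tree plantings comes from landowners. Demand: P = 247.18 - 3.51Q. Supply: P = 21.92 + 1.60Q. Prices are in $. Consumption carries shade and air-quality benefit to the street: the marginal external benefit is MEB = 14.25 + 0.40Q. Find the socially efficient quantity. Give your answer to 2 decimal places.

Social marginal benefit = demand + MEB = 261.43 - 3.11Q.
Set SMB = MC: 261.43 - 3.11Q = 21.92 + 1.60Q → Q* = 50.8514.

Q* = 50.85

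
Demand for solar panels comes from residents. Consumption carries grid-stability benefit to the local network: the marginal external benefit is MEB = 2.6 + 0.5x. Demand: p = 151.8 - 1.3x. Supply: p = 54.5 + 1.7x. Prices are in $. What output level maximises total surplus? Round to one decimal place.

Social marginal benefit = demand + MEB = 154.4 - 0.8x.
Set SMB = MC: 154.4 - 0.8x = 54.5 + 1.7x → x* = 39.9600.

x* = 40.0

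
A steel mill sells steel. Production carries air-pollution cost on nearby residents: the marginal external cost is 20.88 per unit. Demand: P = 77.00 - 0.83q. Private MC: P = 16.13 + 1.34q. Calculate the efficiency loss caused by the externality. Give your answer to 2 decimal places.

Market equilibrium (private): 16.13 + 1.34q = 77.00 - 0.83q → q_m = 28.0507.
Social marginal cost = private MC + MEC = 37.01 + 1.34q.
Set SMC = demand: 37.01 + 1.34q = 77.00 - 0.83q → q* = 18.4286.
Height of the DWL triangle at q_m is SMC(q_m) − demand(q_m) = MEC(q_m) = 20.8800.
DWL = ½ × 9.6221 × 20.8800 = 100.4547.

DWL = 100.45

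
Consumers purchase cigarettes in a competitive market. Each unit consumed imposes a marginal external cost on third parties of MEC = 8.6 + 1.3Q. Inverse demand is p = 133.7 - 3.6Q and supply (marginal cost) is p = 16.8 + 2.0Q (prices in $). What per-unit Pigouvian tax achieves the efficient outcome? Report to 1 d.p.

tax = $29.0 per unit

Social marginal benefit = demand − MEC = 125.1 - 4.9Q.
Set SMB = MC: 125.1 - 4.9Q = 16.8 + 2.0Q → Q* = 15.6957.
The Pigouvian tax equals MEC at Q*: 8.6 + 1.3×15.6957 = 29.0044.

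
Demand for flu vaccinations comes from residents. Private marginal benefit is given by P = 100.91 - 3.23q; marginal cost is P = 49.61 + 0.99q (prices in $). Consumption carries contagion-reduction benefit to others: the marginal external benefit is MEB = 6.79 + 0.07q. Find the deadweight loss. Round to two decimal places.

Market equilibrium (private): 49.61 + 0.99q = 100.91 - 3.23q → q_m = 12.1564.
Social marginal benefit = demand + MEB = 107.70 - 3.16q.
Set SMB = MC: 107.70 - 3.16q = 49.61 + 0.99q → q* = 13.9976.
The welfare-loss triangle has base |q_m − q*| and height MEB(q_m) (the vertical gap between SMB and MC is zero at q* and MEB at q_m).
DWL = ½ × 1.8412 × 7.6409 = 7.0342.

DWL = $7.03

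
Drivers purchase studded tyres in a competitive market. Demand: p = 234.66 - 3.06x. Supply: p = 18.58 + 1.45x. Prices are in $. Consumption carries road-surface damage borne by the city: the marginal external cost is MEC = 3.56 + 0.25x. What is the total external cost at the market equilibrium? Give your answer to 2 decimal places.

$457.50

Market equilibrium (private): 18.58 + 1.45x = 234.66 - 3.06x → x_m = 47.9113.
Total external cost = ∫₀^{x_m} (3.56 + 0.25x) dx = 3.56×47.9113 + ½×0.25×47.9113² = 457.5008.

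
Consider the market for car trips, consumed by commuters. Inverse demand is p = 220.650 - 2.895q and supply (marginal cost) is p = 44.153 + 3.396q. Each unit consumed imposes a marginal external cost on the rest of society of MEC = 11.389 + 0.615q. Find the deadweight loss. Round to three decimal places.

Market equilibrium (private): 44.153 + 3.396q = 220.650 - 2.895q → q_m = 28.0555.
Social marginal benefit = demand − MEC = 209.261 - 3.510q.
Set SMB = MC: 209.261 - 3.510q = 44.153 + 3.396q → q* = 23.9079.
The welfare-loss triangle has base |q_m − q*| and height MEC(q_m) (the vertical gap between SMB and MC is zero at q* and MEC at q_m).
DWL = ½ × 4.1476 × 28.6431 = 59.4001.

DWL = 59.400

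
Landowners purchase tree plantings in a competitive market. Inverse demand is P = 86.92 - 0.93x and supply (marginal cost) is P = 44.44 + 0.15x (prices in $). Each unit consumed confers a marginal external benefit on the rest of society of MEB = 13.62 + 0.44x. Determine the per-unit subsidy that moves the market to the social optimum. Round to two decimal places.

subsidy = $52.19 per unit

Social marginal benefit = demand + MEB = 100.54 - 0.49x.
Set SMB = MC: 100.54 - 0.49x = 44.44 + 0.15x → x* = 87.6563.
The Pigouvian subsidy equals MEB at x*: 13.62 + 0.44×87.6563 = 52.1888.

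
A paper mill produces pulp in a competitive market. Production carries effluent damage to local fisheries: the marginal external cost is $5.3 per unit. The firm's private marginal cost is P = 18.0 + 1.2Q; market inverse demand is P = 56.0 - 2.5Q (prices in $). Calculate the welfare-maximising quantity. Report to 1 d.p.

Social marginal cost = private MC + MEC = 23.3 + 1.2Q.
Set SMC = demand: 23.3 + 1.2Q = 56.0 - 2.5Q → Q* = 8.8378.

Q* = 8.8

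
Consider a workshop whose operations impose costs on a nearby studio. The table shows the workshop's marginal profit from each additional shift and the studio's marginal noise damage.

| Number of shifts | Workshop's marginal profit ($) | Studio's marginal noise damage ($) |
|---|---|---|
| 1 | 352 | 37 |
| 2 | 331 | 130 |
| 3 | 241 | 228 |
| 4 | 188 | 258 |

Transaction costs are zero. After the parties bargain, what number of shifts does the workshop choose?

Bargaining reaches the level where marginal profit last exceeds marginal noise damage.
That holds through level 3 (241 ≥ 228) but not at 4 (188 < 258).

3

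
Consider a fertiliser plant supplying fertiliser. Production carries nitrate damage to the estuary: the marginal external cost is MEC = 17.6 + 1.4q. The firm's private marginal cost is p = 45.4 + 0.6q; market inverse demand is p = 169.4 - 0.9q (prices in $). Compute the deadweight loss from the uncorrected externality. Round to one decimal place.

DWL = $3065.1

Market equilibrium (private): 45.4 + 0.6q = 169.4 - 0.9q → q_m = 82.6667.
Social marginal cost = private MC + MEC = 63.0 + 2.0q.
Set SMC = demand: 63.0 + 2.0q = 169.4 - 0.9q → q* = 36.6897.
Between q* and q_m the wedge SMC − demand runs linearly from 0 to MEC(q_m), so the loss is a triangle.
DWL = ½ × 45.9770 × 133.3333 = 3065.1326.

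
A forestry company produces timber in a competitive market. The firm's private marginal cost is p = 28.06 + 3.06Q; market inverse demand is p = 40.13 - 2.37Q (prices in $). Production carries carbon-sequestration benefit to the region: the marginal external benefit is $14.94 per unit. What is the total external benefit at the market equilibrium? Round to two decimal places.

$33.21

Market equilibrium (private): 28.06 + 3.06Q = 40.13 - 2.37Q → Q_m = 2.2228.
Total external benefit = MEB × Q_m = 14.94 × 2.2228 = 33.2086.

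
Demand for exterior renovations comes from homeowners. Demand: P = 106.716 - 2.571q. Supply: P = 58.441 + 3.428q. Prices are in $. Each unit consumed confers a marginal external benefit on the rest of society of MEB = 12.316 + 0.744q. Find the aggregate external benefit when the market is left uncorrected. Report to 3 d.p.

$123.199

Market equilibrium (private): 58.441 + 3.428q = 106.716 - 2.571q → q_m = 8.0472.
Total external benefit = ∫₀^{q_m} (12.316 + 0.744q) dq = 12.316×8.0472 + ½×0.744×8.0472² = 123.1991.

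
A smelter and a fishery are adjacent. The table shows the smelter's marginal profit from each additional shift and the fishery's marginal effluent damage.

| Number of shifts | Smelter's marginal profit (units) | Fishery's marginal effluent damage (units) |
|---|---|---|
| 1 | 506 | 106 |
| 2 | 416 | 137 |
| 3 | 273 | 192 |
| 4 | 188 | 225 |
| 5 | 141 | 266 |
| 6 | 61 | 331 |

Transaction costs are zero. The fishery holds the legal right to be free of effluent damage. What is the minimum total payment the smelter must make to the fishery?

Efficient level: marginal profit ≥ marginal effluent damage through level 3, so k* = 3.
With the fishery holding the right, the smelter must at least compensate total damage at k*: 106 + 137 + 192 = 435.

435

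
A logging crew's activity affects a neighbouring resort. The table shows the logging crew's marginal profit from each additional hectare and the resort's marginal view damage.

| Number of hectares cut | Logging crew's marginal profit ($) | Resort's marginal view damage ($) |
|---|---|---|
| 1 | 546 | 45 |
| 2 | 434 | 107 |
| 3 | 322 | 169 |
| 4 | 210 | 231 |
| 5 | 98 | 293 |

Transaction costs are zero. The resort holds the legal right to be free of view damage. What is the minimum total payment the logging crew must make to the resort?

$321

Efficient level: marginal profit ≥ marginal view damage through level 3, so k* = 3.
With the resort holding the right, the logging crew must at least compensate total damage at k*: 45 + 107 + 169 = 321.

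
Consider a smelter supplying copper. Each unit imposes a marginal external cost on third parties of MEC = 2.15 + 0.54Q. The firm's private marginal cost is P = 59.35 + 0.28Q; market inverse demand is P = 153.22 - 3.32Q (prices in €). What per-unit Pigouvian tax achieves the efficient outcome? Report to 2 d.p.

tax = €14.11 per unit

Social marginal cost = private MC + MEC = 61.50 + 0.82Q.
Set SMC = demand: 61.50 + 0.82Q = 153.22 - 3.32Q → Q* = 22.1546.
The Pigouvian tax equals MEC at Q*: 2.15 + 0.54×22.1546 = 14.1135.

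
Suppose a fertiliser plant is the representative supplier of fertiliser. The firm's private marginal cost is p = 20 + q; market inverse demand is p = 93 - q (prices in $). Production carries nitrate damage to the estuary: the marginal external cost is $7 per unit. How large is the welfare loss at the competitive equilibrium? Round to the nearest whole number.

DWL = $12

Market equilibrium (private): 20 + q = 93 - q → q_m = 36.5000.
Social marginal cost = private MC + MEC = 27 + q.
Set SMC = demand: 27 + q = 93 - q → q* = 33.0000.
Between q* and q_m the wedge SMC − demand runs linearly from 0 to MEC(q_m), so the loss is a triangle.
DWL = ½ × 3.5000 × 7.0000 = 12.2500.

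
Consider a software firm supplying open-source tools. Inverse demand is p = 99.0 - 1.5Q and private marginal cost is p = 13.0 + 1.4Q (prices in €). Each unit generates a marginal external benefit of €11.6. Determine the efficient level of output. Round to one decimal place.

Q* = 33.7

Social marginal cost = private MC − MEB = 1.4 + 1.4Q.
Set SMC = demand: 1.4 + 1.4Q = 99.0 - 1.5Q → Q* = 33.6552.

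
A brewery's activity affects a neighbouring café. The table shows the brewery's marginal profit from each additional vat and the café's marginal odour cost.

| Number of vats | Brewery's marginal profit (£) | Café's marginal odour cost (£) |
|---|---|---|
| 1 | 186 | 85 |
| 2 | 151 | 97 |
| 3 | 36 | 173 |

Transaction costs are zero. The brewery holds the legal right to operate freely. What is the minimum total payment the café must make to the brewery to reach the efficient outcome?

Left alone the brewery would choose level 3 (marginal profit stays positive).
Efficient level: k* = 2 (marginal profit ≥ marginal odour cost through 2).
The café must at least cover the brewery's forgone profit from cutting 3→2: 36 = 36.

£36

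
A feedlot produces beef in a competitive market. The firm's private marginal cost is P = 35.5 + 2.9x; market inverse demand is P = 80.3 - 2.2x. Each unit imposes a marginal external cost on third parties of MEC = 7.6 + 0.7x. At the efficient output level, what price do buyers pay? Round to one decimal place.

Social marginal cost = private MC + MEC = 43.1 + 3.6x.
Set SMC = demand: 43.1 + 3.6x = 80.3 - 2.2x → x* = 6.4138.
Consumer price on the demand curve at x*: 80.3 − 2.2×6.4138 = 66.1896.

P = 66.2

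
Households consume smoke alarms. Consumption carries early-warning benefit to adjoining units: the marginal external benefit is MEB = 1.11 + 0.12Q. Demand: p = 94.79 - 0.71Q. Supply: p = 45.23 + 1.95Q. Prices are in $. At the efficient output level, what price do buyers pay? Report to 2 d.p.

Social marginal benefit = demand + MEB = 95.90 - 0.59Q.
Set SMB = MC: 95.90 - 0.59Q = 45.23 + 1.95Q → Q* = 19.9488.
Consumer price on the demand curve at Q*: 94.79 − 0.71×19.9488 = 80.6264.

P = $80.63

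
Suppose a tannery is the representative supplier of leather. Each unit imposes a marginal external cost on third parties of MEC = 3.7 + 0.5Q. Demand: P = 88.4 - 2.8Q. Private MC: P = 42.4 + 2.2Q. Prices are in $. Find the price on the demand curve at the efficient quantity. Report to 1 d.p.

P = $66.9

Social marginal cost = private MC + MEC = 46.1 + 2.7Q.
Set SMC = demand: 46.1 + 2.7Q = 88.4 - 2.8Q → Q* = 7.6909.
Consumer price on the demand curve at Q*: 88.4 − 2.8×7.6909 = 66.8655.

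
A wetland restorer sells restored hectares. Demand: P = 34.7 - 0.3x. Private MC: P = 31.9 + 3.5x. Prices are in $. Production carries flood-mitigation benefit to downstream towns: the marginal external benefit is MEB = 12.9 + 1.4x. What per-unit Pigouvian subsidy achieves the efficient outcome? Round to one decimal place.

Social marginal cost = private MC − MEB = 19.0 + 2.1x.
Set SMC = demand: 19.0 + 2.1x = 34.7 - 0.3x → x* = 6.5417.
The Pigouvian subsidy equals MEB at x*: 12.9 + 1.4×6.5417 = 22.0584.

subsidy = $22.1 per unit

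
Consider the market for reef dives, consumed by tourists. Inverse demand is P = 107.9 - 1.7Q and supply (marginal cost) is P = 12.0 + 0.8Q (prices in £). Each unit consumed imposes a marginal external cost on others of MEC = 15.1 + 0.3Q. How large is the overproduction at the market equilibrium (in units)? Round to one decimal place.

Market equilibrium (private): 12.0 + 0.8Q = 107.9 - 1.7Q → Q_m = 38.3600.
Social marginal benefit = demand − MEC = 92.8 - 2.0Q.
Set SMB = MC: 92.8 - 2.0Q = 12.0 + 0.8Q → Q* = 28.8571.
Gap = |38.3600 − 28.8571| = 9.5029.

9.5 units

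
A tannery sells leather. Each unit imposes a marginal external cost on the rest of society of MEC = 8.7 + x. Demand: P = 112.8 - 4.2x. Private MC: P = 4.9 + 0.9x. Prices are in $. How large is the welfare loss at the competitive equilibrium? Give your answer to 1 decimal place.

Market equilibrium (private): 4.9 + 0.9x = 112.8 - 4.2x → x_m = 21.1569.
Social marginal cost = private MC + MEC = 13.6 + 1.9x.
Set SMC = demand: 13.6 + 1.9x = 112.8 - 4.2x → x* = 16.2623.
Height of the DWL triangle at x_m is SMC(x_m) − demand(x_m) = MEC(x_m) = 29.8569.
DWL = ½ × 4.8946 × 29.8569 = 73.0688.

DWL = $73.1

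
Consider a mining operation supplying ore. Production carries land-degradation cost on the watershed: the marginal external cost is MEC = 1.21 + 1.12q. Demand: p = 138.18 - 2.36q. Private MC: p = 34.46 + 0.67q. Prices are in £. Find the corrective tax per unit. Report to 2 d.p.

Social marginal cost = private MC + MEC = 35.67 + 1.79q.
Set SMC = demand: 35.67 + 1.79q = 138.18 - 2.36q → q* = 24.7012.
The Pigouvian tax equals MEC at q*: 1.21 + 1.12×24.7012 = 28.8753.

tax = £28.88 per unit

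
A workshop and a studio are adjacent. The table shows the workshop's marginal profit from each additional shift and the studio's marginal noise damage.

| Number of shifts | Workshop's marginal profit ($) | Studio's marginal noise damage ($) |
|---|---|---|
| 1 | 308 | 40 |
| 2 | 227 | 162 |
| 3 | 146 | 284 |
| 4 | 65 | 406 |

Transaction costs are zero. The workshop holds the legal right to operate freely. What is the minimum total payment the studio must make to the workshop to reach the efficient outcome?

Left alone the workshop would choose level 4 (marginal profit stays positive).
Efficient level: k* = 2 (marginal profit ≥ marginal noise damage through 2).
The studio must at least cover the workshop's forgone profit from cutting 4→2: 146 + 65 = 211.

$211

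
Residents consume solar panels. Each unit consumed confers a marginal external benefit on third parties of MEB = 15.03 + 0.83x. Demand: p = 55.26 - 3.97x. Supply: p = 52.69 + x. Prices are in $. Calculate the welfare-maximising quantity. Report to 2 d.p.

Social marginal benefit = demand + MEB = 70.29 - 3.14x.
Set SMB = MC: 70.29 - 3.14x = 52.69 + x → x* = 4.2512.

x* = 4.25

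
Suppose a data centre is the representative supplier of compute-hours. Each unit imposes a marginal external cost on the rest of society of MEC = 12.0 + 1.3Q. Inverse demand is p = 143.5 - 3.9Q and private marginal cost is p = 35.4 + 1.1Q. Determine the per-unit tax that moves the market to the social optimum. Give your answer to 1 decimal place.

tax = 31.8 per unit

Social marginal cost = private MC + MEC = 47.4 + 2.4Q.
Set SMC = demand: 47.4 + 2.4Q = 143.5 - 3.9Q → Q* = 15.2540.
The Pigouvian tax equals MEC at Q*: 12.0 + 1.3×15.2540 = 31.8302.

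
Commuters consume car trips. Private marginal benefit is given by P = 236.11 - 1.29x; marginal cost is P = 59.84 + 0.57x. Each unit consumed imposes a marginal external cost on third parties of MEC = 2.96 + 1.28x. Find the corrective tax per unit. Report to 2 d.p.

Social marginal benefit = demand − MEC = 233.15 - 2.57x.
Set SMB = MC: 233.15 - 2.57x = 59.84 + 0.57x → x* = 55.1943.
The Pigouvian tax equals MEC at x*: 2.96 + 1.28×55.1943 = 73.6087.

tax = 73.61 per unit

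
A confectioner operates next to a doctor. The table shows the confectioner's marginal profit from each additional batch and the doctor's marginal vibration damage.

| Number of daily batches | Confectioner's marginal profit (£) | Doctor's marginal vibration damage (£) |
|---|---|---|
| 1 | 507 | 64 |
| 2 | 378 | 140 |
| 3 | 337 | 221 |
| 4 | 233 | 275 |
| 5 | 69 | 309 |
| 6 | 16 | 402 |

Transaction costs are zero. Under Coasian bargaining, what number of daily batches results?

3

Bargaining reaches the level where marginal profit last exceeds marginal vibration damage.
That holds through level 3 (337 ≥ 221) but not at 4 (233 < 275).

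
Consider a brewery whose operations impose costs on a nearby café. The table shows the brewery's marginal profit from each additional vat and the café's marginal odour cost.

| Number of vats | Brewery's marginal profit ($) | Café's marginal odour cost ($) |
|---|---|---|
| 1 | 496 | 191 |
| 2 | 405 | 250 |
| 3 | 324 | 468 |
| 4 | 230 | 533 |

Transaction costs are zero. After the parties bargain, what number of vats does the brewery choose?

2

Bargaining reaches the level where marginal profit last exceeds marginal odour cost.
That holds through level 2 (405 ≥ 250) but not at 3 (324 < 468).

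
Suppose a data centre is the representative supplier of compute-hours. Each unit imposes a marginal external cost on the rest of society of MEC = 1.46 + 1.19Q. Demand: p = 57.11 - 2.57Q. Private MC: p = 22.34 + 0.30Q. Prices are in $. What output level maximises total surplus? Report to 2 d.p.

Social marginal cost = private MC + MEC = 23.80 + 1.49Q.
Set SMC = demand: 23.80 + 1.49Q = 57.11 - 2.57Q → Q* = 8.2044.

Q* = 8.20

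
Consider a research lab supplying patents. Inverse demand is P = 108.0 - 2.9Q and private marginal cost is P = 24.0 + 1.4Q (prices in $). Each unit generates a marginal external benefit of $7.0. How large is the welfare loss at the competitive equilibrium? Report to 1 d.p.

DWL = $5.7

Market equilibrium (private): 24.0 + 1.4Q = 108.0 - 2.9Q → Q_m = 19.5349.
Social marginal cost = private MC − MEB = 17.0 + 1.4Q.
Set SMC = demand: 17.0 + 1.4Q = 108.0 - 2.9Q → Q* = 21.1628.
Between Q* and Q_m the wedge demand − SMC runs linearly from 0 to MEB(Q_m), so the loss is a triangle.
DWL = ½ × 1.6279 × 7.0000 = 5.6977.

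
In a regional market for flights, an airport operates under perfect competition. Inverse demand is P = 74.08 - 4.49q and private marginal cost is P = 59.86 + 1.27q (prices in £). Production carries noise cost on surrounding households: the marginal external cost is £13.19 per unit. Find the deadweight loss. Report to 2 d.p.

Market equilibrium (private): 59.86 + 1.27q = 74.08 - 4.49q → q_m = 2.4688.
Social marginal cost = private MC + MEC = 73.05 + 1.27q.
Set SMC = demand: 73.05 + 1.27q = 74.08 - 4.49q → q* = 0.1788.
Height of the DWL triangle at q_m is SMC(q_m) − demand(q_m) = MEC(q_m) = 13.1900.
DWL = ½ × 2.2900 × 13.1900 = 15.1026.

DWL = £15.10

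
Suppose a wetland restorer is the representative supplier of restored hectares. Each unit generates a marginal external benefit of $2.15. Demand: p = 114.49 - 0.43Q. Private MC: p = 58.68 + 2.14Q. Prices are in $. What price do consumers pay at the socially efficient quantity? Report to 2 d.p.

P = $104.79

Social marginal cost = private MC − MEB = 56.53 + 2.14Q.
Set SMC = demand: 56.53 + 2.14Q = 114.49 - 0.43Q → Q* = 22.5525.
Consumer price on the demand curve at Q*: 114.49 − 0.43×22.5525 = 104.7924.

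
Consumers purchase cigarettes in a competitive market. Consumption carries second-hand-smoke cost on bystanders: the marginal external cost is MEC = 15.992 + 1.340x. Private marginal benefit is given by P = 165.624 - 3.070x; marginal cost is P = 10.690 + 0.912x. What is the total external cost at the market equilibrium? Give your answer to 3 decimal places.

1636.525

Market equilibrium (private): 10.690 + 0.912x = 165.624 - 3.070x → x_m = 38.9086.
Total external cost = ∫₀^{x_m} (15.992 + 1.340x) dx = 15.992×38.9086 + ½×1.340×38.9086² = 1636.5254.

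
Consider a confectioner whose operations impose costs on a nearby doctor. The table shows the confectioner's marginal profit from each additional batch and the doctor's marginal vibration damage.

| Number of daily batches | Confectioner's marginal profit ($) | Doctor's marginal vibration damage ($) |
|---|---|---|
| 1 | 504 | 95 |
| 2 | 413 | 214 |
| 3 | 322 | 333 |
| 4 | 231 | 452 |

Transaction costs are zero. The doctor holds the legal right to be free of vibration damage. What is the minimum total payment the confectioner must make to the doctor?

Efficient level: marginal profit ≥ marginal vibration damage through level 2, so k* = 2.
With the doctor holding the right, the confectioner must at least compensate total damage at k*: 95 + 214 = 309.

$309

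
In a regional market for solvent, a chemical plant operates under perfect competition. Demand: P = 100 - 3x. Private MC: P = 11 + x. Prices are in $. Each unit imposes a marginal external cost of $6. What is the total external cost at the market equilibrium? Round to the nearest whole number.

Market equilibrium (private): 11 + x = 100 - 3x → x_m = 22.2500.
Total external cost = MEC × x_m = 6 × 22.2500 = 133.5000.

$134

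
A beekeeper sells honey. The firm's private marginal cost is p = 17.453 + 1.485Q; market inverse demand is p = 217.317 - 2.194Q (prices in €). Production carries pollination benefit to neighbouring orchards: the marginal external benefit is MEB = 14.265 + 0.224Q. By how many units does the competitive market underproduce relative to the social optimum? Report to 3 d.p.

7.651 units

Market equilibrium (private): 17.453 + 1.485Q = 217.317 - 2.194Q → Q_m = 54.3256.
Social marginal cost = private MC − MEB = 3.188 + 1.261Q.
Set SMC = demand: 3.188 + 1.261Q = 217.317 - 2.194Q → Q* = 61.9766.
Gap = |54.3256 − 61.9766| = 7.6510.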